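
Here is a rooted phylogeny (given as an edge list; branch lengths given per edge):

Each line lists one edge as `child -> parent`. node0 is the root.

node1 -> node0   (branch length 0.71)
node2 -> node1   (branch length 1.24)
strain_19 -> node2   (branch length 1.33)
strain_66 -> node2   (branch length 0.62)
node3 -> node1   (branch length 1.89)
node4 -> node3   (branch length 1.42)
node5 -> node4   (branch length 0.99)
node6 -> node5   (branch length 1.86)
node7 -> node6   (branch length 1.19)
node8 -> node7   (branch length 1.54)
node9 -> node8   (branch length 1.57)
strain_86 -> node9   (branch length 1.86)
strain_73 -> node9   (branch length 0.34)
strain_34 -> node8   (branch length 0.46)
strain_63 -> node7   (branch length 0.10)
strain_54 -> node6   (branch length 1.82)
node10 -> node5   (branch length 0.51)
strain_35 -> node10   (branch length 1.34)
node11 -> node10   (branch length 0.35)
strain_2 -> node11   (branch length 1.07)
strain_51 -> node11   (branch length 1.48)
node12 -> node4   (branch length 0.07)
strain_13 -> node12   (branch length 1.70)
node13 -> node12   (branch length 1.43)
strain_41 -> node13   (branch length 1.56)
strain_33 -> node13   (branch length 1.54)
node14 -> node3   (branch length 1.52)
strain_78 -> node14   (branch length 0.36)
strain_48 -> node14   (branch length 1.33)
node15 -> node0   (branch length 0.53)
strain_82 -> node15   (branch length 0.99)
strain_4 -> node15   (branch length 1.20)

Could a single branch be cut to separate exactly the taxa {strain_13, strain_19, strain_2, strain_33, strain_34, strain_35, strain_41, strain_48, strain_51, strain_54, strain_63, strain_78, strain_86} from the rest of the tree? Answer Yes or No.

The MRCA of the listed taxa subtends ((strain_19,strain_66),(((((((strain_86,strain_73),strain_34),strain_63),strain_54),(strain_35,(strain_2,strain_51))),(strain_13,(strain_41,strain_33))),(strain_78,strain_48))).
That clade also contains strain_66, strain_73, which are not in the proposed group, so the group is not monophyletic.

No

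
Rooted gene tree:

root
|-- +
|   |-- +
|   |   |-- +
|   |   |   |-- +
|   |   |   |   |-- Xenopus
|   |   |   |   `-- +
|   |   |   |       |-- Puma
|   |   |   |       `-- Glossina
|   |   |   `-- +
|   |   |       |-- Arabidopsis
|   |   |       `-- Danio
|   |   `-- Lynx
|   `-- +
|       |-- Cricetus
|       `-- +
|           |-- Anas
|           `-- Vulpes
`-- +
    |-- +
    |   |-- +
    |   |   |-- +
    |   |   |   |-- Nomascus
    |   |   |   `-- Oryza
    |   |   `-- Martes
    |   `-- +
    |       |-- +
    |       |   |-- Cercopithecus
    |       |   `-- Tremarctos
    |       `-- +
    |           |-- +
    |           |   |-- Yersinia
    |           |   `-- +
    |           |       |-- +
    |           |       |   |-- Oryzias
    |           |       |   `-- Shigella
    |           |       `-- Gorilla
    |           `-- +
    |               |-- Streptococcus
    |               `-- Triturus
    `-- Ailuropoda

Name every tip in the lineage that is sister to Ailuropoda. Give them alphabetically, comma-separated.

Ailuropoda attaches to the tree at the node subtending ((((Nomascus,Oryza),Martes),((Cercopithecus,Tremarctos),((Yersinia,((Oryzias,Shigella),Gorilla)),(Streptococcus,Triturus)))),Ailuropoda).
The other lineage descending from that same node — the sister group — is (((Nomascus,Oryza),Martes),((Cercopithecus,Tremarctos),((Yersinia,((Oryzias,Shigella),Gorilla)),(Streptococcus,Triturus)))); its 11 tips in alphabetical order are the answer.

Cercopithecus, Gorilla, Martes, Nomascus, Oryza, Oryzias, Shigella, Streptococcus, Tremarctos, Triturus, Yersinia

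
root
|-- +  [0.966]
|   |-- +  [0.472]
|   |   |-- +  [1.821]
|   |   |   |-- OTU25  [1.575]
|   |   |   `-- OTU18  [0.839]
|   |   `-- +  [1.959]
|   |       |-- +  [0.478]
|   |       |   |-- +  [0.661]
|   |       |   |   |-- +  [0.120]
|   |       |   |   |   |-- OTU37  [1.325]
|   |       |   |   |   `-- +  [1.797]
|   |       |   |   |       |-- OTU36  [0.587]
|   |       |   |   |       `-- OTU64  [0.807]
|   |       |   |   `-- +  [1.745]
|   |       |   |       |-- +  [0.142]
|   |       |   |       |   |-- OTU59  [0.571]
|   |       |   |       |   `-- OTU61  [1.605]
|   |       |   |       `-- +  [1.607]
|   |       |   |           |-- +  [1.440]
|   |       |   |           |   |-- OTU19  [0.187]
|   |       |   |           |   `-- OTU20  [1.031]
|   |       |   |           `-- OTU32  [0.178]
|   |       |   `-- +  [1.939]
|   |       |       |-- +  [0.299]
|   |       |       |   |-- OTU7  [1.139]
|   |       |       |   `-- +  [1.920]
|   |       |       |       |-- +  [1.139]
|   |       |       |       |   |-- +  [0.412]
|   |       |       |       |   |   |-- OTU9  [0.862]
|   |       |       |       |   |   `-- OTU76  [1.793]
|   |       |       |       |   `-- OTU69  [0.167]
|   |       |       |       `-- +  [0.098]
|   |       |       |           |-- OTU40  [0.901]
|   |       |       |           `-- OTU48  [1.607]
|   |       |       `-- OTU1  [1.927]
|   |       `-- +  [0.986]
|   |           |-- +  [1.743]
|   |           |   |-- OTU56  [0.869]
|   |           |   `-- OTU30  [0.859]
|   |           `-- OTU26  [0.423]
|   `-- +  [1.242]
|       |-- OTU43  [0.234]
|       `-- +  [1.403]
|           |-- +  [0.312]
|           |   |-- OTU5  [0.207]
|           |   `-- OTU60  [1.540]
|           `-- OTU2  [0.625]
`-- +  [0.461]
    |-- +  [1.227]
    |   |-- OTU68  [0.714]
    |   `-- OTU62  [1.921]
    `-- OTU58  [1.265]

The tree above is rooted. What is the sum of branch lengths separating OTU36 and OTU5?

9.238

The path runs OTU36 → … → MRCA → … → OTU5; the MRCA is the node subtending (((OTU25,OTU18),((((OTU37,(OTU36,OTU64)),((OTU59,OTU61),((OTU19,OTU20),OTU32))),((OTU7,(((OTU9,OTU76),OTU69),(OTU40,OTU48))),OTU1)),((OTU56,OTU30),OTU26))),(OTU43,((OTU5,OTU60),OTU2))).
Branch lengths along that path: 0.587 + 1.797 + 0.120 + 0.661 + 0.478 + 1.959 + 0.472 + 1.242 + 1.403 + 0.312 + 0.207 = 9.238.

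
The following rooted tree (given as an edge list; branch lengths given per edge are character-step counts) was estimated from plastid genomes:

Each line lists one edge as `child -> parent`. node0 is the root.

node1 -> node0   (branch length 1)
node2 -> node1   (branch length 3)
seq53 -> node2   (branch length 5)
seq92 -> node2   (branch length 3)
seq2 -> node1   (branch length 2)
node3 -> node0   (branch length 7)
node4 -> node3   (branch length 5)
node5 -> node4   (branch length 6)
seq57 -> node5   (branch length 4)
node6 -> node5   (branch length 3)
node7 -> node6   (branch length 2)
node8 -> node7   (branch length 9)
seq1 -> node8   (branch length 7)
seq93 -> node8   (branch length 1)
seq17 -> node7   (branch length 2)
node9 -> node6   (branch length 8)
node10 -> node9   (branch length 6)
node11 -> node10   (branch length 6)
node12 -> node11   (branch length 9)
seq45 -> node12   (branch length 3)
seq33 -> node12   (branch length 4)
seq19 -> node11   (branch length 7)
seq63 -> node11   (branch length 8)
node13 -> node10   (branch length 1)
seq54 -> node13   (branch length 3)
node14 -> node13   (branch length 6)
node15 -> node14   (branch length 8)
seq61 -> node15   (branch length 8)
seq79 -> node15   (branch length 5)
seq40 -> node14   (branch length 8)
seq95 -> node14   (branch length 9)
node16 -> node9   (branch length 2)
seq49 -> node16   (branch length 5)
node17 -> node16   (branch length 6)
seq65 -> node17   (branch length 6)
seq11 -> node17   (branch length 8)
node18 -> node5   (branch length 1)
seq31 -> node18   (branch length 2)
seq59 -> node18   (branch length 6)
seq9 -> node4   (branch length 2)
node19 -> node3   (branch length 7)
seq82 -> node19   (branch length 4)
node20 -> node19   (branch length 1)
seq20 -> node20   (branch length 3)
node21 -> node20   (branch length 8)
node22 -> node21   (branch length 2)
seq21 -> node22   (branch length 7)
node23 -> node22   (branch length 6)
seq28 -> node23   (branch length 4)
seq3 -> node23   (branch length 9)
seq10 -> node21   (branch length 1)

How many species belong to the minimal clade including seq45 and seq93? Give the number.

15

The MRCA of seq45 and seq93 is the node subtending (((seq1,seq93),seq17),((((seq45,seq33),seq19,seq63),(seq54,((seq61,seq79),seq40,seq95))),(seq49,(seq65,seq11)))).
That clade contains 15 terminal taxa: seq1, seq11, seq17, seq19, seq33, seq40, seq45, seq49, seq54, seq61, seq63, seq65, seq79, seq93, seq95.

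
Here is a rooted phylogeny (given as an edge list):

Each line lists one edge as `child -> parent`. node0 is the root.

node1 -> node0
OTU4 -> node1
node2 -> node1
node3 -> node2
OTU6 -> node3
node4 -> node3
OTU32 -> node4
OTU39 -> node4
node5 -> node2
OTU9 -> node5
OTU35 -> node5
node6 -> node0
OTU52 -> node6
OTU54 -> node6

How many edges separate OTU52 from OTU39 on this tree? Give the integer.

The MRCA of OTU52 and OTU39 is the root of the tree.
From OTU52 up to that node: 2 branches. From OTU39 up to the same node: 5 branches. Total: 2 + 5 = 7.

7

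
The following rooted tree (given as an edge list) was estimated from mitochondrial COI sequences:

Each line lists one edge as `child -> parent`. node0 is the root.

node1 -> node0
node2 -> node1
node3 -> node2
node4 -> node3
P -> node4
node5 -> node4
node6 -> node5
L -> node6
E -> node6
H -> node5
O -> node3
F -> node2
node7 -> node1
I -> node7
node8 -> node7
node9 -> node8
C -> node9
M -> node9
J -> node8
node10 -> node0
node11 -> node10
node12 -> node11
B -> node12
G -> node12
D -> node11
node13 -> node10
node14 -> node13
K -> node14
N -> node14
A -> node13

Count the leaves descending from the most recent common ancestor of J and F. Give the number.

10

The MRCA of J and F is the node subtending ((((P,((L,E),H)),O),F),(I,((C,M),J))).
That clade contains 10 terminal taxa: C, E, F, H, I, J, L, M, O, P.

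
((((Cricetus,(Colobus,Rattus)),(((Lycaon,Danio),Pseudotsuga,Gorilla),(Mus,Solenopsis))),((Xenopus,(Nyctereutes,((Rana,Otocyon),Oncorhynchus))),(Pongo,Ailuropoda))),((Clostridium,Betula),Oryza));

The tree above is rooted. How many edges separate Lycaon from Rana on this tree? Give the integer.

The MRCA of Lycaon and Rana is the node subtending (((Cricetus,(Colobus,Rattus)),(((Lycaon,Danio),Pseudotsuga,Gorilla),(Mus,Solenopsis))),((Xenopus,(Nyctereutes,((Rana,Otocyon),Oncorhynchus))),(Pongo,Ailuropoda))).
From Lycaon up to that node: 5 branches. From Rana up to the same node: 6 branches. Total: 5 + 6 = 11.

11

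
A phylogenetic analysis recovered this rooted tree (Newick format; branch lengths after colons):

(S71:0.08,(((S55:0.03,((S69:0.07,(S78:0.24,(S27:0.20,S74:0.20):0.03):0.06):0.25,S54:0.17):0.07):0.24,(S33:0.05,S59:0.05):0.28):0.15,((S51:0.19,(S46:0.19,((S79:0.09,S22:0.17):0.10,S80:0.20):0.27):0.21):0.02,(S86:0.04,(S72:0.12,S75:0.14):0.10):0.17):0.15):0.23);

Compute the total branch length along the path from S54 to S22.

1.55

The path runs S54 → … → MRCA → … → S22; the MRCA is the node subtending (((S55,((S69,(S78,(S27,S74))),S54)),(S33,S59)),((S51,(S46,((S79,S22),S80))),(S86,(S72,S75)))).
Branch lengths along that path: 0.17 + 0.07 + 0.24 + 0.15 + 0.15 + 0.02 + 0.21 + 0.27 + 0.10 + 0.17 = 1.55.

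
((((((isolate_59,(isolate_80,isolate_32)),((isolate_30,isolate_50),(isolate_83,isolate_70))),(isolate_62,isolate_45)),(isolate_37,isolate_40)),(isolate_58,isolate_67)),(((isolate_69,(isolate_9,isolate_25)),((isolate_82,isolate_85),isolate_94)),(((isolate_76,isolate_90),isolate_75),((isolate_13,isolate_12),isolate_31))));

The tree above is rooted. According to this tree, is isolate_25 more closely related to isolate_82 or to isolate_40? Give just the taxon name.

isolate_82

The MRCA of isolate_25 and isolate_82 subtends ((isolate_69,(isolate_9,isolate_25)),((isolate_82,isolate_85),isolate_94)) (6 taxa).
The MRCA of isolate_25 and isolate_40 is the root, subtending the entire tree (25 taxa).
The first is nested inside the second, so isolate_25 shares a more recent common ancestor with isolate_82.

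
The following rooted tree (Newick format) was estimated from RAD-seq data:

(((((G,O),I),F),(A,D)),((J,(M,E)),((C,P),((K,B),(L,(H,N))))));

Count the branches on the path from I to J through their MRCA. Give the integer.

7

The MRCA of I and J is the root of the tree.
From I up to that node: 4 branches. From J up to the same node: 3 branches. Total: 4 + 3 = 7.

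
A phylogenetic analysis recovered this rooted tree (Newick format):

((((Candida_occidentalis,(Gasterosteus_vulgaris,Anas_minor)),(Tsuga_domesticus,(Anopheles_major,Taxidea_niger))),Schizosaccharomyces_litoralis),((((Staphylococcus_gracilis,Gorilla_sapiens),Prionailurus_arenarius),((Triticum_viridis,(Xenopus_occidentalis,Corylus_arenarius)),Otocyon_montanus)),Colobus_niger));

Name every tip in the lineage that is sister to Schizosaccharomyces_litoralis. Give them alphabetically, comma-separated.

Anas_minor, Anopheles_major, Candida_occidentalis, Gasterosteus_vulgaris, Taxidea_niger, Tsuga_domesticus

Schizosaccharomyces_litoralis attaches to the tree at the node subtending (((Candida_occidentalis,(Gasterosteus_vulgaris,Anas_minor)),(Tsuga_domesticus,(Anopheles_major,Taxidea_niger))),Schizosaccharomyces_litoralis).
The other lineage descending from that same node — the sister group — is ((Candida_occidentalis,(Gasterosteus_vulgaris,Anas_minor)),(Tsuga_domesticus,(Anopheles_major,Taxidea_niger))); its 6 tips in alphabetical order are the answer.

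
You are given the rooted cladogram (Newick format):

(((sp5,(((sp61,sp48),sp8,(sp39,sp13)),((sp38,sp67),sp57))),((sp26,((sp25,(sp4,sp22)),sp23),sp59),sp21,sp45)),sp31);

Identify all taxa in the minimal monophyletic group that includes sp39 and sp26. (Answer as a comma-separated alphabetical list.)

Tracing sp39: it sits inside (sp39,sp13).
Tracing sp26: it sits inside (sp26,((sp25,(sp4,sp22)),sp23),sp59).
The smallest clade enclosing both is ((sp5,(((sp61,sp48),sp8,(sp39,sp13)),((sp38,sp67),sp57))),((sp26,((sp25,(sp4,sp22)),sp23),sp59),sp21,sp45)); the answer is its 17 terminal taxa in alphabetical order.

sp13, sp21, sp22, sp23, sp25, sp26, sp38, sp39, sp4, sp45, sp48, sp5, sp57, sp59, sp61, sp67, sp8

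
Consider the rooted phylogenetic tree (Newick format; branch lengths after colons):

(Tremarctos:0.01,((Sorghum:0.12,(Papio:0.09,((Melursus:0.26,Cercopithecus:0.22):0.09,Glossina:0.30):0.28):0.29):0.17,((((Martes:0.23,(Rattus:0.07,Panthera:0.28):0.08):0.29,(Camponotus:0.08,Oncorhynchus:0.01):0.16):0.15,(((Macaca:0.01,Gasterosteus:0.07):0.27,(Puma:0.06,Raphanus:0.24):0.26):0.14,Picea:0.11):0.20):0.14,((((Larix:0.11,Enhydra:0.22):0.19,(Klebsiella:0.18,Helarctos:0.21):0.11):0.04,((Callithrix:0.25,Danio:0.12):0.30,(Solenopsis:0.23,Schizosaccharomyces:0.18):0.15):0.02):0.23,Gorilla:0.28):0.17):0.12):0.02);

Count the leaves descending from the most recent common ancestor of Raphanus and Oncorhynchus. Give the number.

10

The MRCA of Raphanus and Oncorhynchus is the node subtending (((Martes,(Rattus,Panthera)),(Camponotus,Oncorhynchus)),(((Macaca,Gasterosteus),(Puma,Raphanus)),Picea)).
That clade contains 10 terminal taxa: Camponotus, Gasterosteus, Macaca, Martes, Oncorhynchus, Panthera, Picea, Puma, Raphanus, Rattus.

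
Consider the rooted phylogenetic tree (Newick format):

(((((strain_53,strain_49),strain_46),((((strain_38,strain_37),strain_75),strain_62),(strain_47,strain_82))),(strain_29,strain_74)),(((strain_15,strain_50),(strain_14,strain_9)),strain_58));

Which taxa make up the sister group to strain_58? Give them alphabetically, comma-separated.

strain_14, strain_15, strain_50, strain_9

strain_58 attaches to the tree at the node subtending (((strain_15,strain_50),(strain_14,strain_9)),strain_58).
The other lineage descending from that same node — the sister group — is ((strain_15,strain_50),(strain_14,strain_9)); its 4 tips in alphabetical order are the answer.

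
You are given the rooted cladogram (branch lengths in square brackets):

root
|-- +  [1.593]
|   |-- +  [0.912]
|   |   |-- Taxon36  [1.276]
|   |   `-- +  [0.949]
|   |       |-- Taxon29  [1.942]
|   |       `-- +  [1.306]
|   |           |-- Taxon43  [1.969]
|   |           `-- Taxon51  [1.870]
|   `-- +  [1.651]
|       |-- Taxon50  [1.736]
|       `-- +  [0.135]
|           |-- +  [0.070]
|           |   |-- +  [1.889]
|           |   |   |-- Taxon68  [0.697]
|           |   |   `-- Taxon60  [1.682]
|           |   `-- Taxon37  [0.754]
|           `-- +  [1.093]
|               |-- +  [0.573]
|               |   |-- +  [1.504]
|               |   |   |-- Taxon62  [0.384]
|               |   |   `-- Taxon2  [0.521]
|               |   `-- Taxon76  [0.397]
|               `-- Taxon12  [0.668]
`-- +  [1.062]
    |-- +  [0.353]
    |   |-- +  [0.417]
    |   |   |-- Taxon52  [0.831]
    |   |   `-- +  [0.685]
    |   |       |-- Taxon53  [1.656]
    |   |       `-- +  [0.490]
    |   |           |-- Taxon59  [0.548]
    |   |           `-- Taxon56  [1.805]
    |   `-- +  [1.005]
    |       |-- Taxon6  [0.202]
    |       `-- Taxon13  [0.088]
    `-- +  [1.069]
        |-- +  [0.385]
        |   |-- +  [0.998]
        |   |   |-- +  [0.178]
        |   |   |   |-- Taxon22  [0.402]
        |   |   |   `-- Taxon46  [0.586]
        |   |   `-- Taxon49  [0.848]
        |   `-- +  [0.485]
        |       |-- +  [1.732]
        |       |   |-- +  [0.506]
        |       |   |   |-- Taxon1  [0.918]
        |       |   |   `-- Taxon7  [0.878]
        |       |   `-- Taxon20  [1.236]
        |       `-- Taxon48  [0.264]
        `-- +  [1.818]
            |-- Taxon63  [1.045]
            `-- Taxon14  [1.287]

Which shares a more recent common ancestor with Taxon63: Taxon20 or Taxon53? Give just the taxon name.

Taxon20

The MRCA of Taxon63 and Taxon20 subtends ((((Taxon22,Taxon46),Taxon49),(((Taxon1,Taxon7),Taxon20),Taxon48)),(Taxon63,Taxon14)) (9 taxa).
The MRCA of Taxon63 and Taxon53 subtends (((Taxon52,(Taxon53,(Taxon59,Taxon56))),(Taxon6,Taxon13)),((((Taxon22,Taxon46),Taxon49),(((Taxon1,Taxon7),Taxon20),Taxon48)),(Taxon63,Taxon14))) (15 taxa).
The first is nested inside the second, so Taxon63 shares a more recent common ancestor with Taxon20.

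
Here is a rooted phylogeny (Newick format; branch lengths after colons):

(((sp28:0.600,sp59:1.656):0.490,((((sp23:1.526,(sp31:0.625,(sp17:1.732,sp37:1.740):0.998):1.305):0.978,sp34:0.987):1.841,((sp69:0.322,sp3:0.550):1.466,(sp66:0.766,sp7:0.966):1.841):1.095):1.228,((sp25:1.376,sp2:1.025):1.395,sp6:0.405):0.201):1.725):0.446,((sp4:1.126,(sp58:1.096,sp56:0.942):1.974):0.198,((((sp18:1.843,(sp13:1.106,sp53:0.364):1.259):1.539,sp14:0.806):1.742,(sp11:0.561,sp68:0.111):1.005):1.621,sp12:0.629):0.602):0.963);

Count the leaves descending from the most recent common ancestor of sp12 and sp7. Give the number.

The MRCA of sp12 and sp7 is the root, so the clade is the entire tree.
That clade contains 24 terminal taxa: sp11, sp12, sp13, sp14, sp17, sp18, sp2, sp23, sp25, sp28, sp3, sp31, sp34, sp37, sp4, sp53, sp56, sp58, sp59, sp6, sp66, sp68, sp69, sp7.

24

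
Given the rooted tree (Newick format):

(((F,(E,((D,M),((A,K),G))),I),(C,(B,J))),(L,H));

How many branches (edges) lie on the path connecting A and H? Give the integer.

The MRCA of A and H is the root of the tree.
From A up to that node: 7 branches. From H up to the same node: 2 branches. Total: 7 + 2 = 9.

9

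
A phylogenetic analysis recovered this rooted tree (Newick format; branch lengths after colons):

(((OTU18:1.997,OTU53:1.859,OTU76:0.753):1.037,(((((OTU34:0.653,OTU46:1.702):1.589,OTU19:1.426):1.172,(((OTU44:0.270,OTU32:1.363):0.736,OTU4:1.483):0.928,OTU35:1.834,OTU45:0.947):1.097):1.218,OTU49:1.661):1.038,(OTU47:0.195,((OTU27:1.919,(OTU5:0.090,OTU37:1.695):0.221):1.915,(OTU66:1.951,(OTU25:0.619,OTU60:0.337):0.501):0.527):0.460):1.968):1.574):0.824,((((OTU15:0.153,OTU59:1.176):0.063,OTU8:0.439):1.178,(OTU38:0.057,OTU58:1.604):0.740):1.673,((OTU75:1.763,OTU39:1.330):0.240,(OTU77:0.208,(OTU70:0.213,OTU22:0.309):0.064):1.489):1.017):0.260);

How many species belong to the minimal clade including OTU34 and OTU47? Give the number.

The MRCA of OTU34 and OTU47 is the node subtending (((((OTU34,OTU46),OTU19),(((OTU44,OTU32),OTU4),OTU35,OTU45)),OTU49),(OTU47,((OTU27,(OTU5,OTU37)),(OTU66,(OTU25,OTU60))))).
That clade contains 16 terminal taxa: OTU19, OTU25, OTU27, OTU32, OTU34, OTU35, OTU37, OTU4, OTU44, OTU45, OTU46, OTU47, OTU49, OTU5, OTU60, OTU66.

16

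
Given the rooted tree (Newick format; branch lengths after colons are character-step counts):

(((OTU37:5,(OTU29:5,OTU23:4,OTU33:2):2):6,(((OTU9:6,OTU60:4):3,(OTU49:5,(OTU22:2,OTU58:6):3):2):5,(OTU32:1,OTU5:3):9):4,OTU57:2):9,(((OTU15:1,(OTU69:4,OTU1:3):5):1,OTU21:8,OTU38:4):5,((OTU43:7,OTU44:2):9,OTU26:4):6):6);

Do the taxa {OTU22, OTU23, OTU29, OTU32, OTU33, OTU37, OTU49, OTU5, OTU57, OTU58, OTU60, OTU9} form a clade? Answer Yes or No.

The most recent common ancestor of these taxa subtends ((OTU37,(OTU29,OTU23,OTU33)),(((OTU9,OTU60),(OTU49,(OTU22,OTU58))),(OTU32,OTU5)),OTU57).
That clade has exactly 12 tips — every listed taxon and nothing else — so the group is monophyletic.

Yes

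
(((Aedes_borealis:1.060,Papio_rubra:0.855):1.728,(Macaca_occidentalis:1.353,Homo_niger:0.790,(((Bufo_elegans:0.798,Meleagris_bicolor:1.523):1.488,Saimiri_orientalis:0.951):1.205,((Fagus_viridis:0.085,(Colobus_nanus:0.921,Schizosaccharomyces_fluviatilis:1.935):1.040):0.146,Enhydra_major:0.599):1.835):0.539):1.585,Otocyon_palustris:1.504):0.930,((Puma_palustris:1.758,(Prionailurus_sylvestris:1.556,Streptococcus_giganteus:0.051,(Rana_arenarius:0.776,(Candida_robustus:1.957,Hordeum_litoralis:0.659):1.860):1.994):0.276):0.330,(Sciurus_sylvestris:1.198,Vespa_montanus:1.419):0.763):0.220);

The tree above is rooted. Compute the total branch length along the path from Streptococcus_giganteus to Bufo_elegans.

The path runs Streptococcus_giganteus → … → MRCA → … → Bufo_elegans; the MRCA is the root of the tree.
Branch lengths along that path: 0.051 + 0.276 + 0.330 + 0.220 + 0.930 + 1.585 + 0.539 + 1.205 + 1.488 + 0.798 = 7.422.

7.422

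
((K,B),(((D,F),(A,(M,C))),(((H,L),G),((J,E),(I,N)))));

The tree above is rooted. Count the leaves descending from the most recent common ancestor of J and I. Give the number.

The MRCA of J and I is the node subtending ((J,E),(I,N)).
That clade contains 4 terminal taxa: E, I, J, N.

4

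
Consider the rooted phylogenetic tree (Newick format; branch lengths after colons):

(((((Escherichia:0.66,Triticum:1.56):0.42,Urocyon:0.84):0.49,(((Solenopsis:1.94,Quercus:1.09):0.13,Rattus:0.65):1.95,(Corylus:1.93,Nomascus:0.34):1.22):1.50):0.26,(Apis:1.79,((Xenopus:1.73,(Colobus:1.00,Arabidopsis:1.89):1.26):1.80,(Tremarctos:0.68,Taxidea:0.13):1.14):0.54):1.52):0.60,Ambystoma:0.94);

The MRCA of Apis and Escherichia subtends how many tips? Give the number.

14

The MRCA of Apis and Escherichia is the node subtending ((((Escherichia,Triticum),Urocyon),(((Solenopsis,Quercus),Rattus),(Corylus,Nomascus))),(Apis,((Xenopus,(Colobus,Arabidopsis)),(Tremarctos,Taxidea)))).
That clade contains 14 terminal taxa: Apis, Arabidopsis, Colobus, Corylus, Escherichia, Nomascus, Quercus, Rattus, Solenopsis, Taxidea, Tremarctos, Triticum, Urocyon, Xenopus.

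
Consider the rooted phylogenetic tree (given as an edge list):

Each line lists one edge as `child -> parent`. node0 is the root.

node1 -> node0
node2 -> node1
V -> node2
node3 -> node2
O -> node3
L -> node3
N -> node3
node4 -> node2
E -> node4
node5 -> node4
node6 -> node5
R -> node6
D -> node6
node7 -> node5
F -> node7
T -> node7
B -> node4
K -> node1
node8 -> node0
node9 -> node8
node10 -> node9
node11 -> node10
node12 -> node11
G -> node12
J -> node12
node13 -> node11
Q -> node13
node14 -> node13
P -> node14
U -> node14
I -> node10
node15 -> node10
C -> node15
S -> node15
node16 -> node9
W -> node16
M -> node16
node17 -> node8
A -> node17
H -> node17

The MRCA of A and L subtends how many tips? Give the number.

23

The MRCA of A and L is the root, so the clade is the entire tree.
That clade contains 23 terminal taxa: A, B, C, D, E, F, G, H, I, J, K, L, M, N, O, P, Q, R, S, T, U, V, W.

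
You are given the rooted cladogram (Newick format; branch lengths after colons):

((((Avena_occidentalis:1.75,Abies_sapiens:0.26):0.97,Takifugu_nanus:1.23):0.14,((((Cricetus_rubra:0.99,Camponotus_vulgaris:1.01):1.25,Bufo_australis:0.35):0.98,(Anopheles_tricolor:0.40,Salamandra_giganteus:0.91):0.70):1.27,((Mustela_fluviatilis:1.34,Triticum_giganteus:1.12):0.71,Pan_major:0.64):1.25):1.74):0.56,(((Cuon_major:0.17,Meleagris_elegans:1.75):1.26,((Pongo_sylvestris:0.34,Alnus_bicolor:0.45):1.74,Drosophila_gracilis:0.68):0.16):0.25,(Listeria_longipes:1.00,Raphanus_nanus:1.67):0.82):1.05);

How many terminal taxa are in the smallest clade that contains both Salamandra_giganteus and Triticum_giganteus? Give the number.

8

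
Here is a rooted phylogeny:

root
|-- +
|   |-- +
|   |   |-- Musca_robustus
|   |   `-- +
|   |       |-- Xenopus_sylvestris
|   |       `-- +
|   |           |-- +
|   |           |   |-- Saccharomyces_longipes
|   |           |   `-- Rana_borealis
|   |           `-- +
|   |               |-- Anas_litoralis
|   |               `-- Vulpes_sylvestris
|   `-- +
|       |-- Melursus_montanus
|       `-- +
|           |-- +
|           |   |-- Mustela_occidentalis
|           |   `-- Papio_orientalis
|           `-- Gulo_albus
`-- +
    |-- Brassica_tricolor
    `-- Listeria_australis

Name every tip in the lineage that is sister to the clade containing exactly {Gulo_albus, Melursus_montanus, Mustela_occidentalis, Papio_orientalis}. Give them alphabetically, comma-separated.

The clade containing exactly {Gulo_albus, Melursus_montanus, Mustela_occidentalis, Papio_orientalis} attaches to the tree at the node subtending ((Musca_robustus,(Xenopus_sylvestris,((Saccharomyces_longipes,Rana_borealis),(Anas_litoralis,Vulpes_sylvestris)))),(Melursus_montanus,((Mustela_occidentalis,Papio_orientalis),Gulo_albus))).
The other lineage descending from that same node — the sister group — is (Musca_robustus,(Xenopus_sylvestris,((Saccharomyces_longipes,Rana_borealis),(Anas_litoralis,Vulpes_sylvestris)))); its 6 tips in alphabetical order are the answer.

Anas_litoralis, Musca_robustus, Rana_borealis, Saccharomyces_longipes, Vulpes_sylvestris, Xenopus_sylvestris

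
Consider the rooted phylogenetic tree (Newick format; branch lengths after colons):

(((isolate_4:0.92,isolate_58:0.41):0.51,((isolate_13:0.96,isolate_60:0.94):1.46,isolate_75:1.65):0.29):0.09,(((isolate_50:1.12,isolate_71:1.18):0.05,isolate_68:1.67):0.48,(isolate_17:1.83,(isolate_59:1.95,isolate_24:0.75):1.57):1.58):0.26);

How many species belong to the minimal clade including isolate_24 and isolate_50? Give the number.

The MRCA of isolate_24 and isolate_50 is the node subtending (((isolate_50,isolate_71),isolate_68),(isolate_17,(isolate_59,isolate_24))).
That clade contains 6 terminal taxa: isolate_17, isolate_24, isolate_50, isolate_59, isolate_68, isolate_71.

6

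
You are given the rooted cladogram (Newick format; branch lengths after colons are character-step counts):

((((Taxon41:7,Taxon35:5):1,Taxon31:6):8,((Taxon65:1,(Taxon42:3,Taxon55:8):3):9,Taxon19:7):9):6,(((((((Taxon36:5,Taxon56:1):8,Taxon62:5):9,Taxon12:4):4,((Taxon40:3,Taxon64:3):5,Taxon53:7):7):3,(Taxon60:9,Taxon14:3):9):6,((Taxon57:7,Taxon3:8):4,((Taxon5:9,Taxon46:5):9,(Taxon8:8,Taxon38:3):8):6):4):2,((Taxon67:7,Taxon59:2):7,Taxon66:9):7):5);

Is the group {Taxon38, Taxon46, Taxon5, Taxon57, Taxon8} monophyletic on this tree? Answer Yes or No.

No

The MRCA of the listed taxa subtends ((Taxon57,Taxon3),((Taxon5,Taxon46),(Taxon8,Taxon38))).
That clade also contains Taxon3, which is not in the proposed group, so the group is not monophyletic.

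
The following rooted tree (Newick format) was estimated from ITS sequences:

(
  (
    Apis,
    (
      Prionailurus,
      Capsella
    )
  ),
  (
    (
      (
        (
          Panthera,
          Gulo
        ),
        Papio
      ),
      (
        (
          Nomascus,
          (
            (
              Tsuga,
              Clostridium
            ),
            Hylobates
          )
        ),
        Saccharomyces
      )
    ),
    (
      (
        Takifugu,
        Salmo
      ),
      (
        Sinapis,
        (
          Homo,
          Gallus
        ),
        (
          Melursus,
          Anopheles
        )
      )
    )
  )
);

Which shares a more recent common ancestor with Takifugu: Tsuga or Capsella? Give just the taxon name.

Tsuga

The MRCA of Takifugu and Tsuga subtends ((((Panthera,Gulo),Papio),((Nomascus,((Tsuga,Clostridium),Hylobates)),Saccharomyces)),((Takifugu,Salmo),(Sinapis,(Homo,Gallus),(Melursus,Anopheles)))) (15 taxa).
The MRCA of Takifugu and Capsella is the root, subtending the entire tree (18 taxa).
The first is nested inside the second, so Takifugu shares a more recent common ancestor with Tsuga.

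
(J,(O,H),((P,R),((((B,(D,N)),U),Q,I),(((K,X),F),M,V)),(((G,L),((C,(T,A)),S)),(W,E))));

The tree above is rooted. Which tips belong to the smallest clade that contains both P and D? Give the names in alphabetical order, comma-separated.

A, B, C, D, E, F, G, I, K, L, M, N, P, Q, R, S, T, U, V, W, X

Tracing P: it sits inside (P,R).
Tracing D: it sits inside (D,N).
The smallest clade enclosing both is ((P,R),((((B,(D,N)),U),Q,I),(((K,X),F),M,V)),(((G,L),((C,(T,A)),S)),(W,E))); the answer is its 21 terminal taxa in alphabetical order.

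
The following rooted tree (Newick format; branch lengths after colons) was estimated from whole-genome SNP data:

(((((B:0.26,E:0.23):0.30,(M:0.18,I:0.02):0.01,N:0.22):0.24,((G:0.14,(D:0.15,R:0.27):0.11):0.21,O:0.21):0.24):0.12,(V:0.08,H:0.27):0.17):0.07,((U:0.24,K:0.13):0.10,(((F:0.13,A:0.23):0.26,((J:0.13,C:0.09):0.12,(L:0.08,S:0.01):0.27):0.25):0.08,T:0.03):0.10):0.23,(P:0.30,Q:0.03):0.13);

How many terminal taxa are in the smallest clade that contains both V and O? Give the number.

11

The MRCA of V and O is the node subtending ((((B,E),(M,I),N),((G,(D,R)),O)),(V,H)).
That clade contains 11 terminal taxa: B, D, E, G, H, I, M, N, O, R, V.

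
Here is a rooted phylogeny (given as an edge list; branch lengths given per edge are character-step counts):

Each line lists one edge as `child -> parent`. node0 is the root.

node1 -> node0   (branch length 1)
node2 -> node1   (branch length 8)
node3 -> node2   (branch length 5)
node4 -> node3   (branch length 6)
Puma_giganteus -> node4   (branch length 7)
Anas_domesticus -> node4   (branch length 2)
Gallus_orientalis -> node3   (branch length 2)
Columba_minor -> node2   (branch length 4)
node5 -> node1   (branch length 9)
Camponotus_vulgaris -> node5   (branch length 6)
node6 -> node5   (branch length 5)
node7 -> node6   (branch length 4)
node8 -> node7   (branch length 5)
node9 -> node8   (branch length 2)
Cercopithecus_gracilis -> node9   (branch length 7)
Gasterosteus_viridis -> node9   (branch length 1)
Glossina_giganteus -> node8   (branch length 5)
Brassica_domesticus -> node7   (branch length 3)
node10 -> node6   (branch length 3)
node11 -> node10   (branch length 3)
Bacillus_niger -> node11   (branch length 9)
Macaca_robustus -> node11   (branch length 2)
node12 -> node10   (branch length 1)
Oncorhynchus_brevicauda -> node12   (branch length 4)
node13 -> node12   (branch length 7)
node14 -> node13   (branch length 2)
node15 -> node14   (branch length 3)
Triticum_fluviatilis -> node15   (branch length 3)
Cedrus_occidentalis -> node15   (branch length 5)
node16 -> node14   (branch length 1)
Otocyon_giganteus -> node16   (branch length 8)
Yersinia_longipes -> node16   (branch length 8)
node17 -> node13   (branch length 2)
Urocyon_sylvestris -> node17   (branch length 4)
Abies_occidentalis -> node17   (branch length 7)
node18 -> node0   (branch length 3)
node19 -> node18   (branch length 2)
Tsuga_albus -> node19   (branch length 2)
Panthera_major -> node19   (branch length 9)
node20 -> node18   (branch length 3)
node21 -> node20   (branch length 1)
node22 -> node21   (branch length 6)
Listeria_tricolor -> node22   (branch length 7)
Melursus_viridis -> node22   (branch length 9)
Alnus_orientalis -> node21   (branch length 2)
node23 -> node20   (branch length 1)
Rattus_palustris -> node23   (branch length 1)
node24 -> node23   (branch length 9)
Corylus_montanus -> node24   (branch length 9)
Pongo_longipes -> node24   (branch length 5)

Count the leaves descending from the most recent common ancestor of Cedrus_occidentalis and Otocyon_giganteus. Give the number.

The MRCA of Cedrus_occidentalis and Otocyon_giganteus is the node subtending ((Triticum_fluviatilis,Cedrus_occidentalis),(Otocyon_giganteus,Yersinia_longipes)).
That clade contains 4 terminal taxa: Cedrus_occidentalis, Otocyon_giganteus, Triticum_fluviatilis, Yersinia_longipes.

4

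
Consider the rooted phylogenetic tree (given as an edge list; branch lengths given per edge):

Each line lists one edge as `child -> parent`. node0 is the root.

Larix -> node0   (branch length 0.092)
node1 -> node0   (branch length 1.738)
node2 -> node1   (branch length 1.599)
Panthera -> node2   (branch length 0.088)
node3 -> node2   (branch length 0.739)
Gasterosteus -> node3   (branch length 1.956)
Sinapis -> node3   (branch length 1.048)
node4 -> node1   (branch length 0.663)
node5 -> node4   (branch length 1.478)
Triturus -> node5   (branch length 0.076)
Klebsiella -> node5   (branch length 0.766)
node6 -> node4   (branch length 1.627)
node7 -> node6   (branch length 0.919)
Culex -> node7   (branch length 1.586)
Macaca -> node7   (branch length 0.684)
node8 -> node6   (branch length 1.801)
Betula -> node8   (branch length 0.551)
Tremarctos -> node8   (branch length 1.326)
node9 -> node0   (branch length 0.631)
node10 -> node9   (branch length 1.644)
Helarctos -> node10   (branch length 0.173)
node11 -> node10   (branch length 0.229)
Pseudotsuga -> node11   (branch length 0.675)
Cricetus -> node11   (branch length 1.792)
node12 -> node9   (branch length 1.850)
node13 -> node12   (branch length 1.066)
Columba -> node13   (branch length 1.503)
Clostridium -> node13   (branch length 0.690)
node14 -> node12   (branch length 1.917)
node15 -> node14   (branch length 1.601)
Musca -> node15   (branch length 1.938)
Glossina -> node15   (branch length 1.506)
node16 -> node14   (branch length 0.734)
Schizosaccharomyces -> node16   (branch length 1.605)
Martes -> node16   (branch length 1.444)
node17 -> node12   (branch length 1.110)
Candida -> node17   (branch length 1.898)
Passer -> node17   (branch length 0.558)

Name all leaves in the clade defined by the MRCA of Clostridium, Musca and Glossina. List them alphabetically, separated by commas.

Candida, Clostridium, Columba, Glossina, Martes, Musca, Passer, Schizosaccharomyces

Tracing Clostridium: it sits inside (Columba,Clostridium).
Tracing Musca: it sits inside (Musca,Glossina).
Tracing Glossina: it sits inside (Musca,Glossina).
The smallest clade enclosing all 3 is ((Columba,Clostridium),((Musca,Glossina),(Schizosaccharomyces,Martes)),(Candida,Passer)); the answer is its 8 terminal taxa in alphabetical order.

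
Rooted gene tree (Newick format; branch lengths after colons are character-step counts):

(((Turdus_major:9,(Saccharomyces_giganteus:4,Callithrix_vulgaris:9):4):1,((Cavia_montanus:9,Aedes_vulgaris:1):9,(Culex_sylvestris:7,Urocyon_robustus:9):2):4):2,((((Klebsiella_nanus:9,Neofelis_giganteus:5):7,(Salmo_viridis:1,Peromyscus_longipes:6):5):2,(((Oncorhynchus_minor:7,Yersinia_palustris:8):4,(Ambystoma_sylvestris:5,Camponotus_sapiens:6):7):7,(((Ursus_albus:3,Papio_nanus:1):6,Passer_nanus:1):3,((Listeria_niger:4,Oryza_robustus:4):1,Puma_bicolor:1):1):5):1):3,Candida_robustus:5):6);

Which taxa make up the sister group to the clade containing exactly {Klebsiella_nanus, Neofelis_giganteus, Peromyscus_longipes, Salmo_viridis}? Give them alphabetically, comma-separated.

The clade containing exactly {Klebsiella_nanus, Neofelis_giganteus, Peromyscus_longipes, Salmo_viridis} attaches to the tree at the node subtending (((Klebsiella_nanus,Neofelis_giganteus),(Salmo_viridis,Peromyscus_longipes)),(((Oncorhynchus_minor,Yersinia_palustris),(Ambystoma_sylvestris,Camponotus_sapiens)),(((Ursus_albus,Papio_nanus),Passer_nanus),((Listeria_niger,Oryza_robustus),Puma_bicolor)))).
The other lineage descending from that same node — the sister group — is (((Oncorhynchus_minor,Yersinia_palustris),(Ambystoma_sylvestris,Camponotus_sapiens)),(((Ursus_albus,Papio_nanus),Passer_nanus),((Listeria_niger,Oryza_robustus),Puma_bicolor))); its 10 tips in alphabetical order are the answer.

Ambystoma_sylvestris, Camponotus_sapiens, Listeria_niger, Oncorhynchus_minor, Oryza_robustus, Papio_nanus, Passer_nanus, Puma_bicolor, Ursus_albus, Yersinia_palustris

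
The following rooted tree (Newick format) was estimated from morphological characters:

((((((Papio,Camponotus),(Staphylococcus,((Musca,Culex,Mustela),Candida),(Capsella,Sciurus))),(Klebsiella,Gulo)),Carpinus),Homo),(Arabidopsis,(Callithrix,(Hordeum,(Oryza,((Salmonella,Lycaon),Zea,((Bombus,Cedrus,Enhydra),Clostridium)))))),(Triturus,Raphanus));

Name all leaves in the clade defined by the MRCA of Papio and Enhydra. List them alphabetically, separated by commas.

Tracing Papio: it sits inside (Papio,Camponotus).
Tracing Enhydra: it sits inside (Bombus,Cedrus,Enhydra).
The smallest clade enclosing both is the whole tree (their MRCA is the root), so the answer is all 26 tips in alphabetical order.

Arabidopsis, Bombus, Callithrix, Camponotus, Candida, Capsella, Carpinus, Cedrus, Clostridium, Culex, Enhydra, Gulo, Homo, Hordeum, Klebsiella, Lycaon, Musca, Mustela, Oryza, Papio, Raphanus, Salmonella, Sciurus, Staphylococcus, Triturus, Zea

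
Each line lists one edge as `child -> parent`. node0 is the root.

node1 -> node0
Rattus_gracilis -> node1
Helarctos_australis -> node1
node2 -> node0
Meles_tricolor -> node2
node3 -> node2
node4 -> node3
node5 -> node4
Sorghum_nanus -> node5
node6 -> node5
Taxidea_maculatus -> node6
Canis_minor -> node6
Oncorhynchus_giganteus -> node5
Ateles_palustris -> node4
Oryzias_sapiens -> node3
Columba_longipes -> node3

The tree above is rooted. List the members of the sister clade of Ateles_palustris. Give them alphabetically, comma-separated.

Canis_minor, Oncorhynchus_giganteus, Sorghum_nanus, Taxidea_maculatus

Ateles_palustris attaches to the tree at the node subtending ((Sorghum_nanus,(Taxidea_maculatus,Canis_minor),Oncorhynchus_giganteus),Ateles_palustris).
The other lineage descending from that same node — the sister group — is (Sorghum_nanus,(Taxidea_maculatus,Canis_minor),Oncorhynchus_giganteus); its 4 tips in alphabetical order are the answer.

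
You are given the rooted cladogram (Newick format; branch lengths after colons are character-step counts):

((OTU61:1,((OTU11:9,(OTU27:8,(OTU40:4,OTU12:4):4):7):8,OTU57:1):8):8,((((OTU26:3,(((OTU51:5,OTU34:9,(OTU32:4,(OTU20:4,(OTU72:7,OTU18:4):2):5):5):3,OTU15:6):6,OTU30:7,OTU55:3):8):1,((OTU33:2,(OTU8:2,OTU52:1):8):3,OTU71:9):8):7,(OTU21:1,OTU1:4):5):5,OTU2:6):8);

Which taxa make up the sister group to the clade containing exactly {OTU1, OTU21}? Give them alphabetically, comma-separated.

OTU15, OTU18, OTU20, OTU26, OTU30, OTU32, OTU33, OTU34, OTU51, OTU52, OTU55, OTU71, OTU72, OTU8

The clade containing exactly {OTU1, OTU21} attaches to the tree at the node subtending (((OTU26,(((OTU51,OTU34,(OTU32,(OTU20,(OTU72,OTU18)))),OTU15),OTU30,OTU55)),((OTU33,(OTU8,OTU52)),OTU71)),(OTU21,OTU1)).
The other lineage descending from that same node — the sister group — is ((OTU26,(((OTU51,OTU34,(OTU32,(OTU20,(OTU72,OTU18)))),OTU15),OTU30,OTU55)),((OTU33,(OTU8,OTU52)),OTU71)); its 14 tips in alphabetical order are the answer.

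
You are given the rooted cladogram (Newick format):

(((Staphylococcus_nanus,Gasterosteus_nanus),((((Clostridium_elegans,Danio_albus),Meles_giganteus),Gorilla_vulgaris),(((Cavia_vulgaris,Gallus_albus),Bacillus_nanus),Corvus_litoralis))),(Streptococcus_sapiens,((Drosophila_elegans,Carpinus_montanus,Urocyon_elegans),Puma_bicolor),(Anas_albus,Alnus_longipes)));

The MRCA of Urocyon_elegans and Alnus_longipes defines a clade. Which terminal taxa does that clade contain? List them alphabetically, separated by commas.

Alnus_longipes, Anas_albus, Carpinus_montanus, Drosophila_elegans, Puma_bicolor, Streptococcus_sapiens, Urocyon_elegans

Tracing Urocyon_elegans: it sits inside (Drosophila_elegans,Carpinus_montanus,Urocyon_elegans).
Tracing Alnus_longipes: it sits inside (Anas_albus,Alnus_longipes).
The smallest clade enclosing both is (Streptococcus_sapiens,((Drosophila_elegans,Carpinus_montanus,Urocyon_elegans),Puma_bicolor),(Anas_albus,Alnus_longipes)); the answer is its 7 terminal taxa in alphabetical order.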